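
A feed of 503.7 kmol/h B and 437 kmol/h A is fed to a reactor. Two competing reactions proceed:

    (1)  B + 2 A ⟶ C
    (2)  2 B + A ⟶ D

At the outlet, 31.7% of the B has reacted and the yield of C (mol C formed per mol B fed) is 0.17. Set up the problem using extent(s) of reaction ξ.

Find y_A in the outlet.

0.329

Yield of C: 1ξ₁ / 503.7 = 0.17 → ξ₁ = 85.63 kmol/h.
Conversion of B: 1ξ₁ + 2ξ₂ = 0.317 × 503.7 = 159.7 → ξ₂ = 37.02 kmol/h.
Outlet amounts (n = n₀ + Σ ν·ξ):
  B: 503.7 − 1(85.63) − 2(37.02) = 344
  A: 437 − 2(85.63) − 1(37.02) = 228.7
  C: 0 + 1(85.63) = 85.63
  D: 0 + 1(37.02) = 37.02
Total out = 695.4 kmol/h; y_A = 228.7 / 695.4 = 0.3289.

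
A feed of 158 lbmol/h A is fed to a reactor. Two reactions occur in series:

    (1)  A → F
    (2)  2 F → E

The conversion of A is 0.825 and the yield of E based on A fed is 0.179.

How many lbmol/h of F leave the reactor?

Conversion of A: A consumed = 1ξ₁ = 0.825 × 158 → ξ₁ = 130.3 lbmol/h.
Yield of E: 1ξ₂ / 158 = 0.179 → ξ₂ = 28.28 lbmol/h.
Outlet amounts (n = n₀ + Σ ν·ξ):
  A: 158 − 1(130.3) = 27.65
  F: 0 + 1(130.3) − 2(28.28) = 73.79
  E: 0 + 1(28.28) = 28.28

73.8 lbmol/h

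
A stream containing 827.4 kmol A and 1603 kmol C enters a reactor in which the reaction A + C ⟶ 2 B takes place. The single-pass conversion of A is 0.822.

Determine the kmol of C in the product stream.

A reacted = 0.822 × 827.4 = 680.1 kmol; ν_A = −1, so ξ = 680.1/1 = 680.1 kmol.
Outlet amounts (n = n₀ + ν ξ):
  A: 827.4 − 1(680.1) = 147.3
  C: 1603 − 1(680.1) = 922.9
  B: 0 + 2(680.1) = 1360

923 kmol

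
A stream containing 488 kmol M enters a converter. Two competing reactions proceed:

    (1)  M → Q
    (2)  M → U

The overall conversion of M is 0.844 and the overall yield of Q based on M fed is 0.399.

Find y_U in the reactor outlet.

0.445

Yield of Q: 1ξ₁ / 488 = 0.399 → ξ₁ = 194.7 kmol.
Conversion of M: 1ξ₁ + 1ξ₂ = 0.844 × 488 = 411.9 → ξ₂ = 217.2 kmol.
Outlet amounts (n = n₀ + Σ ν·ξ):
  M: 488 − 1(194.7) − 1(217.2) = 76.13
  Q: 0 + 1(194.7) = 194.7
  U: 0 + 1(217.2) = 217.2
Total out = 488 kmol; y_U = 217.2 / 488 = 0.445.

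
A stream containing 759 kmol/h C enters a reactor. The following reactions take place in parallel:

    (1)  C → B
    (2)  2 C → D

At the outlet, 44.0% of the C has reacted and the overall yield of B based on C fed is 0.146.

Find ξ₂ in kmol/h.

ξ₂ = 112 kmol/h

Yield of B: 1ξ₁ / 759 = 0.146 → ξ₁ = 110.8 kmol/h.
Conversion of C: 1ξ₁ + 2ξ₂ = 0.44 × 759 = 334 → ξ₂ = 111.6 kmol/h.
Outlet amounts (n = n₀ + Σ ν·ξ):
  C: 759 − 1(110.8) − 2(111.6) = 425
  B: 0 + 1(110.8) = 110.8
  D: 0 + 1(111.6) = 111.6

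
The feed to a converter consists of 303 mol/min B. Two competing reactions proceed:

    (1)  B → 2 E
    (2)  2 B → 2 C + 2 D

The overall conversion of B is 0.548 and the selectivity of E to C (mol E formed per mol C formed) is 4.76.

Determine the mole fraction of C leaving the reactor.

Conversion of B: B consumed = 0.548 × 303 = 166 mol/min = 1ξ₁ + 2ξ₂.
Selectivity: 2ξ₁ / (2ξ₂) = 4.76 → ξ₁ = 4.76 ξ₂.
Substitute: (1·4.76 + 2) ξ₂ = 166 → ξ₂ = 24.56 mol/min, ξ₁ = 116.9 mol/min.
Outlet amounts (n = n₀ + Σ ν·ξ):
  B: 303 − 1(116.9) − 2(24.56) = 137
  E: 0 + 2(116.9) = 233.8
  C: 0 + 2(24.56) = 49.13
  D: 0 + 2(24.56) = 49.13
Total out = 469 mol/min; y_C = 49.13 / 469 = 0.1047.

0.105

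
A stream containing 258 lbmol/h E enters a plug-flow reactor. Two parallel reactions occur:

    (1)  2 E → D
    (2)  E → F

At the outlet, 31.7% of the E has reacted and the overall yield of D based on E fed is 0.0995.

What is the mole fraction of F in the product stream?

Yield of D: 1ξ₁ / 258 = 0.0995 → ξ₁ = 25.67 lbmol/h.
Conversion of E: 2ξ₁ + 1ξ₂ = 0.317 × 258 = 81.79 → ξ₂ = 30.44 lbmol/h.
Outlet amounts (n = n₀ + Σ ν·ξ):
  E: 258 − 2(25.67) − 1(30.44) = 176.2
  D: 0 + 1(25.67) = 25.67
  F: 0 + 1(30.44) = 30.44
Total out = 232.3 lbmol/h; y_F = 30.44 / 232.3 = 0.131.

0.131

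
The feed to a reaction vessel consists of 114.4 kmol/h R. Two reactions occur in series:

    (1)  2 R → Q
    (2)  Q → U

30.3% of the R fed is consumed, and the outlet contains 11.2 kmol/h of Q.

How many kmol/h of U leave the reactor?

Conversion of R: R consumed = 2ξ₁ = 0.303 × 114.4 → ξ₁ = 17.33 kmol/h.
Q balance: n_Q = 0 + 1ξ₁ − 1ξ₂ = 11.2 → ξ₂ = (1·17.33 − 11.2)/1 = 6.132 kmol/h.
Outlet amounts (n = n₀ + Σ ν·ξ):
  R: 114.4 − 2(17.33) = 79.74
  Q: 0 + 1(17.33) − 1(6.132) = 11.2
  U: 0 + 1(6.132) = 6.132

6.13 kmol/h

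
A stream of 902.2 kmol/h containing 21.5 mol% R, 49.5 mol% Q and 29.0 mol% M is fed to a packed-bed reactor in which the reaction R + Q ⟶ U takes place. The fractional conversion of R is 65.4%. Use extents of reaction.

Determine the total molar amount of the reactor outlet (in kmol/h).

R reacted = 0.654 × 194 = 126.9 kmol/h; ν_R = −1, so ξ = 126.9/1 = 126.9 kmol/h.
Outlet amounts (n = n₀ + ν ξ):
  R: 194 − 1(126.9) = 67.11
  Q: 446.6 − 1(126.9) = 319.7
  U: 0 + 1(126.9) = 126.9
  M: 261.6 (inert)
Total out = 67.11 + 319.7 + 126.9 + 261.6 = 775.3 kmol/h.

775 kmol/h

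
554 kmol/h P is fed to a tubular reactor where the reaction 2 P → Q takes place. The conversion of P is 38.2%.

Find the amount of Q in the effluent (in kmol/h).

P reacted = 0.382 × 554 = 211.6 kmol/h; ν_P = −2, so ξ = 211.6/2 = 105.8 kmol/h.
Outlet amounts (n = n₀ + ν ξ):
  P: 554 − 2(105.8) = 342.4
  Q: 0 + 1(105.8) = 105.8

106 kmol/h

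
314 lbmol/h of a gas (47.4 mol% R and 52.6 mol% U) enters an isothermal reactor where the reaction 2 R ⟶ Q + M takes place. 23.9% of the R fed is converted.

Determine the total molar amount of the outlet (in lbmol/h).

314 lbmol/h

R reacted = 0.239 × 148.8 = 35.57 lbmol/h; ν_R = −2, so ξ = 35.57/2 = 17.79 lbmol/h.
Outlet amounts (n = n₀ + ν ξ):
  R: 148.8 − 2(17.79) = 113.3
  Q: 0 + 1(17.79) = 17.79
  M: 0 + 1(17.79) = 17.79
  U: 165.2 (inert)
Total out = 113.3 + 17.79 + 17.79 + 165.2 = 314 lbmol/h.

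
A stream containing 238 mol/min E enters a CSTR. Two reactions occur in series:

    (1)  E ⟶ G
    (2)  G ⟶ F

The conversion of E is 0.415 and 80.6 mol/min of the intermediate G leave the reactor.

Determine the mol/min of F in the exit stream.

Conversion of E: E consumed = 1ξ₁ = 0.415 × 238 → ξ₁ = 98.77 mol/min.
G balance: n_G = 0 + 1ξ₁ − 1ξ₂ = 80.6 → ξ₂ = (1·98.77 − 80.6)/1 = 18.17 mol/min.
Outlet amounts (n = n₀ + Σ ν·ξ):
  E: 238 − 1(98.77) = 139.2
  G: 0 + 1(98.77) − 1(18.17) = 80.6
  F: 0 + 1(18.17) = 18.17

18.2 mol/min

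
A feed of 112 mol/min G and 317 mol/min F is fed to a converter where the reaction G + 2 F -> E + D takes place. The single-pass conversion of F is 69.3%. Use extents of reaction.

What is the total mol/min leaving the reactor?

319 mol/min

F reacted = 0.693 × 317 = 219.7 mol/min; ν_F = −2, so ξ = 219.7/2 = 109.8 mol/min.
Outlet amounts (n = n₀ + ν ξ):
  G: 112 − 1(109.8) = 2.16
  F: 317 − 2(109.8) = 97.32
  E: 0 + 1(109.8) = 109.8
  D: 0 + 1(109.8) = 109.8
Total out = 2.16 + 97.32 + 109.8 + 109.8 = 319.2 mol/min.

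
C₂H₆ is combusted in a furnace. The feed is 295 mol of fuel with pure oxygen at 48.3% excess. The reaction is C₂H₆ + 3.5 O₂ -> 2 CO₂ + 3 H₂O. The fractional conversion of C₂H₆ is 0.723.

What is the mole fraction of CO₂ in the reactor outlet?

0.221

Stoichiometric O₂ = 3.5 × 295 = 1032 mol; O₂ fed = 1032 × 1.483 = 1531 mol.
Fuel reacted = 0.723 × 295 → ξ = 213.3 mol.
Outlet (n = n₀ + ν ξ):
  C₂H₆: 295 − 1(213.3) = 81.72
  O₂: 1531 − 3.5(213.3) = 784.7
  CO₂: 0 + 2(213.3) = 426.6
  H₂O: 0 + 3(213.3) = 639.9
Total out = 1933 mol; y_CO₂ = 426.6 / 1933 = 0.2207.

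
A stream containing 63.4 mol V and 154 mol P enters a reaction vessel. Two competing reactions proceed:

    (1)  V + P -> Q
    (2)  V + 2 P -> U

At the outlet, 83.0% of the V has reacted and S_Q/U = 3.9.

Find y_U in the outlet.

Conversion of V: V consumed = 0.83 × 63.4 = 52.62 mol = 1ξ₁ + 1ξ₂.
Selectivity: 1ξ₁ / (1ξ₂) = 3.9 → ξ₁ = 3.9 ξ₂.
Substitute: (1·3.9 + 1) ξ₂ = 52.62 → ξ₂ = 10.74 mol, ξ₁ = 41.88 mol.
Outlet amounts (n = n₀ + Σ ν·ξ):
  V: 63.4 − 1(41.88) − 1(10.74) = 10.78
  P: 154 − 1(41.88) − 2(10.74) = 90.64
  Q: 0 + 1(41.88) = 41.88
  U: 0 + 1(10.74) = 10.74
Total out = 154 mol; y_U = 10.74 / 154 = 0.06972.

0.0697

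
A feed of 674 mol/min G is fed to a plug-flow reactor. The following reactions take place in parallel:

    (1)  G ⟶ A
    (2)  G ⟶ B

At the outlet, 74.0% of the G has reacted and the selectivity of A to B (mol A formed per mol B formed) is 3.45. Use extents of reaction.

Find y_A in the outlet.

0.574

Conversion of G: G consumed = 0.74 × 674 = 498.8 mol/min = 1ξ₁ + 1ξ₂.
Selectivity: 1ξ₁ / (1ξ₂) = 3.45 → ξ₁ = 3.45 ξ₂.
Substitute: (1·3.45 + 1) ξ₂ = 498.8 → ξ₂ = 112.1 mol/min, ξ₁ = 386.7 mol/min.
Outlet amounts (n = n₀ + Σ ν·ξ):
  G: 674 − 1(386.7) − 1(112.1) = 175.2
  A: 0 + 1(386.7) = 386.7
  B: 0 + 1(112.1) = 112.1
Total out = 674 mol/min; y_A = 386.7 / 674 = 0.5737.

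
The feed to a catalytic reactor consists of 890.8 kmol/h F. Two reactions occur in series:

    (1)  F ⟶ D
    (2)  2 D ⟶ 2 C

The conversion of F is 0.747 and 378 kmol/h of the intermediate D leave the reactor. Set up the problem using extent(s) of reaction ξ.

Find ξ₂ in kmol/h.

ξ₂ = 144 kmol/h

Conversion of F: F consumed = 1ξ₁ = 0.747 × 890.8 → ξ₁ = 665.4 kmol/h.
D balance: n_D = 0 + 1ξ₁ − 2ξ₂ = 378 → ξ₂ = (1·665.4 − 378)/2 = 143.7 kmol/h.
Outlet amounts (n = n₀ + Σ ν·ξ):
  F: 890.8 − 1(665.4) = 225.4
  D: 0 + 1(665.4) − 2(143.7) = 378
  C: 0 + 2(143.7) = 287.4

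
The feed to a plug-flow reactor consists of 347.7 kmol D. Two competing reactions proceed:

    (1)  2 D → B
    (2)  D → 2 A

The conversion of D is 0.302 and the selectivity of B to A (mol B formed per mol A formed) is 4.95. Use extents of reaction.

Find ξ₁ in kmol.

Conversion of D: D consumed = 0.302 × 347.7 = 105 kmol = 2ξ₁ + 1ξ₂.
Selectivity: 1ξ₁ / (2ξ₂) = 4.95 → ξ₁ = 9.9 ξ₂.
Substitute: (2·9.9 + 1) ξ₂ = 105 → ξ₂ = 5.048 kmol, ξ₁ = 49.98 kmol.
Outlet amounts (n = n₀ + Σ ν·ξ):
  D: 347.7 − 2(49.98) − 1(5.048) = 242.7
  B: 0 + 1(49.98) = 49.98
  A: 0 + 2(5.048) = 10.1

ξ₁ = 50 kmol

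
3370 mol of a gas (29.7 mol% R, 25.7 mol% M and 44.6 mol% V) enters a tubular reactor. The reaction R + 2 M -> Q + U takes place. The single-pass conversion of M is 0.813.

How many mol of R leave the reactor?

M reacted = 0.813 × 866.1 = 704.1 mol; ν_M = −2, so ξ = 704.1/2 = 352.1 mol.
Outlet amounts (n = n₀ + ν ξ):
  R: 1001 − 1(352.1) = 648.8
  M: 866.1 − 2(352.1) = 162
  Q: 0 + 1(352.1) = 352.1
  U: 0 + 1(352.1) = 352.1
  V: 1503 (inert)

649 mol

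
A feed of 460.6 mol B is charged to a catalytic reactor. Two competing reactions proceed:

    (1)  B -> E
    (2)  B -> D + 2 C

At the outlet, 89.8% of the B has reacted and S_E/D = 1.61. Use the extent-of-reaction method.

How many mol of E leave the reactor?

255 mol

Conversion of B: B consumed = 0.898 × 460.6 = 413.6 mol = 1ξ₁ + 1ξ₂.
Selectivity: 1ξ₁ / (1ξ₂) = 1.61 → ξ₁ = 1.61 ξ₂.
Substitute: (1·1.61 + 1) ξ₂ = 413.6 → ξ₂ = 158.5 mol, ξ₁ = 255.1 mol.
Outlet amounts (n = n₀ + Σ ν·ξ):
  B: 460.6 − 1(255.1) − 1(158.5) = 46.98
  E: 0 + 1(255.1) = 255.1
  D: 0 + 1(158.5) = 158.5
  C: 0 + 2(158.5) = 316.9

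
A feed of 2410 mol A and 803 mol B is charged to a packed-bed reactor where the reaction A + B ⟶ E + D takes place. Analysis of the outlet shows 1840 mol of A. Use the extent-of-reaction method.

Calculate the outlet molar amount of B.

233 mol

For A: n = n₀ − 1ξ → 1840 = 2410 − 1ξ, giving ξ = 570 mol.
Outlet amounts (n = n₀ + ν ξ):
  A: 2410 − 1(570) = 1840
  B: 803 − 1(570) = 233
  E: 0 + 1(570) = 570
  D: 0 + 1(570) = 570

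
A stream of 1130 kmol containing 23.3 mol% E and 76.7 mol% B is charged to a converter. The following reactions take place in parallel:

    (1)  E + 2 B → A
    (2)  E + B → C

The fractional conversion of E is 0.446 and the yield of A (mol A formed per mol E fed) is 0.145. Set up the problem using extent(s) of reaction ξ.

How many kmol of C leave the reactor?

79.3 kmol

Yield of A: 1ξ₁ / 263.3 = 0.145 → ξ₁ = 38.18 kmol.
Conversion of E: 1ξ₁ + 1ξ₂ = 0.446 × 263.3 = 117.4 → ξ₂ = 79.25 kmol.
Outlet amounts (n = n₀ + Σ ν·ξ):
  E: 263.3 − 1(38.18) − 1(79.25) = 145.9
  B: 866.7 − 2(38.18) − 1(79.25) = 711.1
  A: 0 + 1(38.18) = 38.18
  C: 0 + 1(79.25) = 79.25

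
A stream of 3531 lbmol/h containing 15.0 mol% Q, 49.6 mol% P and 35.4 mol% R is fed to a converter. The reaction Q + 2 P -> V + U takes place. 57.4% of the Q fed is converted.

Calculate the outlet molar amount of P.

1140 lbmol/h

Q reacted = 0.574 × 529.6 = 304 lbmol/h; ν_Q = −1, so ξ = 304/1 = 304 lbmol/h.
Outlet amounts (n = n₀ + ν ξ):
  Q: 529.6 − 1(304) = 225.6
  P: 1751 − 2(304) = 1143
  V: 0 + 1(304) = 304
  U: 0 + 1(304) = 304
  R: 1250 (inert)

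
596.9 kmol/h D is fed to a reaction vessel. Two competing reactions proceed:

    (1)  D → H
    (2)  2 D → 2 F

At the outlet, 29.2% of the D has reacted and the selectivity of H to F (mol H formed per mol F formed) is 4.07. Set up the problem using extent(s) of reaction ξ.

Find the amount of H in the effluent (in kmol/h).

Conversion of D: D consumed = 0.292 × 596.9 = 174.3 kmol/h = 1ξ₁ + 2ξ₂.
Selectivity: 1ξ₁ / (2ξ₂) = 4.07 → ξ₁ = 8.14 ξ₂.
Substitute: (1·8.14 + 2) ξ₂ = 174.3 → ξ₂ = 17.19 kmol/h, ξ₁ = 139.9 kmol/h.
Outlet amounts (n = n₀ + Σ ν·ξ):
  D: 596.9 − 1(139.9) − 2(17.19) = 422.6
  H: 0 + 1(139.9) = 139.9
  F: 0 + 2(17.19) = 34.38

140 kmol/h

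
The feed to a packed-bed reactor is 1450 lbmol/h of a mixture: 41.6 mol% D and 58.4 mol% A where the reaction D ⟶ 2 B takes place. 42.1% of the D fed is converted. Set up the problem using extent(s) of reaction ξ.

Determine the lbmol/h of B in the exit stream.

D reacted = 0.421 × 603.2 = 253.9 lbmol/h; ν_D = −1, so ξ = 253.9/1 = 253.9 lbmol/h.
Outlet amounts (n = n₀ + ν ξ):
  D: 603.2 − 1(253.9) = 349.3
  B: 0 + 2(253.9) = 507.9
  A: 846.8 (inert)

508 lbmol/h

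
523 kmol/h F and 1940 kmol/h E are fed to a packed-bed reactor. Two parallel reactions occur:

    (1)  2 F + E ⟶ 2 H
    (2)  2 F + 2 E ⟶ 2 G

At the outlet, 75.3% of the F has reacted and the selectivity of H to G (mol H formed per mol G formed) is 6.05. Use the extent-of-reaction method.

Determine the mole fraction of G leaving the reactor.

Conversion of F: F consumed = 0.753 × 523 = 393.8 kmol/h = 2ξ₁ + 2ξ₂.
Selectivity: 2ξ₁ / (2ξ₂) = 6.05 → ξ₁ = 6.05 ξ₂.
Substitute: (2·6.05 + 2) ξ₂ = 393.8 → ξ₂ = 27.93 kmol/h, ξ₁ = 169 kmol/h.
Outlet amounts (n = n₀ + Σ ν·ξ):
  F: 523 − 2(169) − 2(27.93) = 129.2
  E: 1940 − 1(169) − 2(27.93) = 1715
  H: 0 + 2(169) = 338
  G: 0 + 2(27.93) = 55.86
Total out = 2238 kmol/h; y_G = 55.86 / 2238 = 0.02496.

0.025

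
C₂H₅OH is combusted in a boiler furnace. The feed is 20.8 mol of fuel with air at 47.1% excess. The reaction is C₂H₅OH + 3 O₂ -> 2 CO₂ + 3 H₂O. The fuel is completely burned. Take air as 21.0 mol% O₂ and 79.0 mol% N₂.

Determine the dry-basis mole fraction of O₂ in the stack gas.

Stoichiometric O₂ = 3 × 20.8 = 62.4 mol; O₂ fed = 62.4 × 1.471 = 91.79 mol.
N₂ fed = 91.79 × 79/21 = 345.3 mol.
Fuel reacted = 1 × 20.8 → ξ = 20.8 mol.
Outlet (n = n₀ + ν ξ):
  C₂H₅OH: 20.8 − 1(20.8) = 0
  O₂: 91.79 − 3(20.8) = 29.39
  N₂: 345.3 (inert)
  CO₂: 0 + 2(20.8) = 41.6
  H₂O: 0 + 3(20.8) = 62.4
Dry total = 416.3 mol; y_O₂ (dry) = 29.39 / 416.3 = 0.0706.

0.0706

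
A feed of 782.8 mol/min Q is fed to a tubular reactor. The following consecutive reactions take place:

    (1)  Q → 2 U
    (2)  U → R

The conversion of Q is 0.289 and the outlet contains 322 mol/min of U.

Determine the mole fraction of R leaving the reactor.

0.129

Conversion of Q: Q consumed = 1ξ₁ = 0.289 × 782.8 → ξ₁ = 226.2 mol/min.
U balance: n_U = 0 + 2ξ₁ − 1ξ₂ = 322 → ξ₂ = (2·226.2 − 322)/1 = 130.5 mol/min.
Outlet amounts (n = n₀ + Σ ν·ξ):
  Q: 782.8 − 1(226.2) = 556.6
  U: 0 + 2(226.2) − 1(130.5) = 322
  R: 0 + 1(130.5) = 130.5
Total out = 1009 mol/min; y_R = 130.5 / 1009 = 0.1293.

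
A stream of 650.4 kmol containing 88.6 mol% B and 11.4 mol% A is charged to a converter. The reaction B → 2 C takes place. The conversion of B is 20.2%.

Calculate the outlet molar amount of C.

233 kmol

B reacted = 0.202 × 576.3 = 116.4 kmol; ν_B = −1, so ξ = 116.4/1 = 116.4 kmol.
Outlet amounts (n = n₀ + ν ξ):
  B: 576.3 − 1(116.4) = 459.9
  C: 0 + 2(116.4) = 232.8
  A: 74.15 (inert)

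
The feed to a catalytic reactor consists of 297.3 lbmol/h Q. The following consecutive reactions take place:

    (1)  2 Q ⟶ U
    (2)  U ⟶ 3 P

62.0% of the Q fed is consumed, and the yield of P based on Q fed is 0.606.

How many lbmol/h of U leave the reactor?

Conversion of Q: Q consumed = 2ξ₁ = 0.62 × 297.3 → ξ₁ = 92.16 lbmol/h.
Yield of P: 3ξ₂ / 297.3 = 0.606 → ξ₂ = 60.05 lbmol/h.
Outlet amounts (n = n₀ + Σ ν·ξ):
  Q: 297.3 − 2(92.16) = 113
  U: 0 + 1(92.16) − 1(60.05) = 32.11
  P: 0 + 3(60.05) = 180.2

32.1 lbmol/h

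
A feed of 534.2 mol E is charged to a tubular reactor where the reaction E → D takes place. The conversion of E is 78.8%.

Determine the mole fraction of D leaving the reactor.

E reacted = 0.788 × 534.2 = 420.9 mol; ν_E = −1, so ξ = 420.9/1 = 420.9 mol.
Outlet amounts (n = n₀ + ν ξ):
  E: 534.2 − 1(420.9) = 113.3
  D: 0 + 1(420.9) = 420.9
Total out = 534.2 mol; y_D = 420.9 / 534.2 = 0.788.

0.788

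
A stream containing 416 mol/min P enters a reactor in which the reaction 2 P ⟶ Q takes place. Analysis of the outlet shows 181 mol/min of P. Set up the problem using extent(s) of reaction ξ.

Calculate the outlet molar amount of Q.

118 mol/min

For P: n = n₀ − 2ξ → 181 = 416 − 2ξ, giving ξ = 117.5 mol/min.
Outlet amounts (n = n₀ + ν ξ):
  P: 416 − 2(117.5) = 181
  Q: 0 + 1(117.5) = 117.5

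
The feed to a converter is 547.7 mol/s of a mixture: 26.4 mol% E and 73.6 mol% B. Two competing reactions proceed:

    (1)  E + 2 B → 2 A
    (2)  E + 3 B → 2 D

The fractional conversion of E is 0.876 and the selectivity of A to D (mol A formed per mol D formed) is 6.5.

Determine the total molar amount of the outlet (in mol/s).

404 mol/s

Conversion of E: E consumed = 0.876 × 144.6 = 126.7 mol/s = 1ξ₁ + 1ξ₂.
Selectivity: 2ξ₁ / (2ξ₂) = 6.5 → ξ₁ = 6.5 ξ₂.
Substitute: (1·6.5 + 1) ξ₂ = 126.7 → ξ₂ = 16.89 mol/s, ξ₁ = 109.8 mol/s.
Outlet amounts (n = n₀ + Σ ν·ξ):
  E: 144.6 − 1(109.8) − 1(16.89) = 17.93
  B: 403.1 − 2(109.8) − 3(16.89) = 132.9
  A: 0 + 2(109.8) = 219.5
  D: 0 + 2(16.89) = 33.78
Total out = 17.93 + 132.9 + 219.5 + 33.78 = 404.1 mol/s.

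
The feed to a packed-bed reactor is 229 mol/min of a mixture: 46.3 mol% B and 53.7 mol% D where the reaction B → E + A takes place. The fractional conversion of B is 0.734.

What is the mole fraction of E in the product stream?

0.254

B reacted = 0.734 × 106 = 77.82 mol/min; ν_B = −1, so ξ = 77.82/1 = 77.82 mol/min.
Outlet amounts (n = n₀ + ν ξ):
  B: 106 − 1(77.82) = 28.2
  E: 0 + 1(77.82) = 77.82
  A: 0 + 1(77.82) = 77.82
  D: 123 (inert)
Total out = 306.8 mol/min; y_E = 77.82 / 306.8 = 0.2536.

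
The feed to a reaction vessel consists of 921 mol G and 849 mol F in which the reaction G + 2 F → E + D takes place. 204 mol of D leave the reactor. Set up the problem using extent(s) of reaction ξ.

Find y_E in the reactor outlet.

For D: n = n₀ + 1ξ → 204 = 0 + 1ξ, giving ξ = 204 mol.
Outlet amounts (n = n₀ + ν ξ):
  G: 921 − 1(204) = 717
  F: 849 − 2(204) = 441
  E: 0 + 1(204) = 204
  D: 0 + 1(204) = 204
Total out = 1566 mol; y_E = 204 / 1566 = 0.1303.

0.13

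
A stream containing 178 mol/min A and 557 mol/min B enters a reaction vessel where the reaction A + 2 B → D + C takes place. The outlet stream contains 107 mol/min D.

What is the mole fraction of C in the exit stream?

For D: n = n₀ + 1ξ → 107 = 0 + 1ξ, giving ξ = 107 mol/min.
Outlet amounts (n = n₀ + ν ξ):
  A: 178 − 1(107) = 71
  B: 557 − 2(107) = 343
  D: 0 + 1(107) = 107
  C: 0 + 1(107) = 107
Total out = 628 mol/min; y_C = 107 / 628 = 0.1704.

0.17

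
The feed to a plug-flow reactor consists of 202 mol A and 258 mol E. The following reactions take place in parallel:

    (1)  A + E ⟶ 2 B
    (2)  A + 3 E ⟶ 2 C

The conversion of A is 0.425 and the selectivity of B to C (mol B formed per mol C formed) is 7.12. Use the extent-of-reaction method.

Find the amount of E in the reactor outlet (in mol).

151 mol

Conversion of A: A consumed = 0.425 × 202 = 85.85 mol = 1ξ₁ + 1ξ₂.
Selectivity: 2ξ₁ / (2ξ₂) = 7.12 → ξ₁ = 7.12 ξ₂.
Substitute: (1·7.12 + 1) ξ₂ = 85.85 → ξ₂ = 10.57 mol, ξ₁ = 75.28 mol.
Outlet amounts (n = n₀ + Σ ν·ξ):
  A: 202 − 1(75.28) − 1(10.57) = 116.2
  E: 258 − 1(75.28) − 3(10.57) = 151
  B: 0 + 2(75.28) = 150.6
  C: 0 + 2(10.57) = 21.15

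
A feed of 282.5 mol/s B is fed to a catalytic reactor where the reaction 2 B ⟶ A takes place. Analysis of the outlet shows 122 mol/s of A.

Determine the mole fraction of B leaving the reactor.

0.24

For A: n = n₀ + 1ξ → 122 = 0 + 1ξ, giving ξ = 122 mol/s.
Outlet amounts (n = n₀ + ν ξ):
  B: 282.5 − 2(122) = 38.5
  A: 0 + 1(122) = 122
Total out = 160.5 mol/s; y_B = 38.5 / 160.5 = 0.2399.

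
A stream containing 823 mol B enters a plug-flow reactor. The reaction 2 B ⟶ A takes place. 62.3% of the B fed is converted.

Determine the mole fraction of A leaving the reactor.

B reacted = 0.623 × 823 = 512.7 mol; ν_B = −2, so ξ = 512.7/2 = 256.4 mol.
Outlet amounts (n = n₀ + ν ξ):
  B: 823 − 2(256.4) = 310.3
  A: 0 + 1(256.4) = 256.4
Total out = 566.6 mol; y_A = 256.4 / 566.6 = 0.4524.

0.452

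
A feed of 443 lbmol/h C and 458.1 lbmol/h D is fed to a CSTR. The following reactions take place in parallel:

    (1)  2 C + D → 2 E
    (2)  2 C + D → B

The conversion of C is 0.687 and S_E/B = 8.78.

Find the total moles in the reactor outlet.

721 lbmol/h

Conversion of C: C consumed = 0.687 × 443 = 304.3 lbmol/h = 2ξ₁ + 2ξ₂.
Selectivity: 2ξ₁ / (1ξ₂) = 8.78 → ξ₁ = 4.39 ξ₂.
Substitute: (2·4.39 + 2) ξ₂ = 304.3 → ξ₂ = 28.23 lbmol/h, ξ₁ = 123.9 lbmol/h.
Outlet amounts (n = n₀ + Σ ν·ξ):
  C: 443 − 2(123.9) − 2(28.23) = 138.7
  D: 458.1 − 1(123.9) − 1(28.23) = 305.9
  E: 0 + 2(123.9) = 247.9
  B: 0 + 1(28.23) = 28.23
Total out = 138.7 + 305.9 + 247.9 + 28.23 = 720.7 lbmol/h.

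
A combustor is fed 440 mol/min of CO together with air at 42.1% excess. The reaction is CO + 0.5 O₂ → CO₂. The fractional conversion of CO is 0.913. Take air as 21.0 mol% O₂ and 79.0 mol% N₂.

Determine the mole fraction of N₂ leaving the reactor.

Stoichiometric O₂ = 0.5 × 440 = 220 mol/min; O₂ fed = 220 × 1.421 = 312.6 mol/min.
N₂ fed = 312.6 × 79/21 = 1176 mol/min.
Fuel reacted = 0.913 × 440 → ξ = 401.7 mol/min.
Outlet (n = n₀ + ν ξ):
  CO: 440 − 1(401.7) = 38.28
  O₂: 312.6 − 0.5(401.7) = 111.8
  N₂: 1176 (inert)
  CO₂: 0 + 1(401.7) = 401.7
Total out = 1728 mol/min; y_N₂ = 1176 / 1728 = 0.6807.

0.681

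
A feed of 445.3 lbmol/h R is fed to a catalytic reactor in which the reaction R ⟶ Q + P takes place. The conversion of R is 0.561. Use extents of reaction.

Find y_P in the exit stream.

R reacted = 0.561 × 445.3 = 249.8 lbmol/h; ν_R = −1, so ξ = 249.8/1 = 249.8 lbmol/h.
Outlet amounts (n = n₀ + ν ξ):
  R: 445.3 − 1(249.8) = 195.5
  Q: 0 + 1(249.8) = 249.8
  P: 0 + 1(249.8) = 249.8
Total out = 695.1 lbmol/h; y_P = 249.8 / 695.1 = 0.3594.

0.359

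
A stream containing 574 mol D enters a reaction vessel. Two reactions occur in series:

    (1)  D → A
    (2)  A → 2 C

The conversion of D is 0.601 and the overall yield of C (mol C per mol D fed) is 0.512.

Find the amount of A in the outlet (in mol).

198 mol

Conversion of D: D consumed = 1ξ₁ = 0.601 × 574 → ξ₁ = 345 mol.
Yield of C: 2ξ₂ / 574 = 0.512 → ξ₂ = 146.9 mol.
Outlet amounts (n = n₀ + Σ ν·ξ):
  D: 574 − 1(345) = 229
  A: 0 + 1(345) − 1(146.9) = 198
  C: 0 + 2(146.9) = 293.9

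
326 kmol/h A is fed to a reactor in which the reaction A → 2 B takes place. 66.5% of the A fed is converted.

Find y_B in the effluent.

A reacted = 0.665 × 326 = 216.8 kmol/h; ν_A = −1, so ξ = 216.8/1 = 216.8 kmol/h.
Outlet amounts (n = n₀ + ν ξ):
  A: 326 − 1(216.8) = 109.2
  B: 0 + 2(216.8) = 433.6
Total out = 542.8 kmol/h; y_B = 433.6 / 542.8 = 0.7988.

0.799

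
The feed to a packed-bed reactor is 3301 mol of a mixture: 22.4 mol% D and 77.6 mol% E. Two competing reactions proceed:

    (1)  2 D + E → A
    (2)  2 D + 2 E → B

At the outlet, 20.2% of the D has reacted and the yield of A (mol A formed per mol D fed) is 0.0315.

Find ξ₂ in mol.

ξ₂ = 51.4 mol

Yield of A: 1ξ₁ / 739.4 = 0.0315 → ξ₁ = 23.29 mol.
Conversion of D: 2ξ₁ + 2ξ₂ = 0.202 × 739.4 = 149.4 → ξ₂ = 51.39 mol.
Outlet amounts (n = n₀ + Σ ν·ξ):
  D: 739.4 − 2(23.29) − 2(51.39) = 590.1
  E: 2562 − 1(23.29) − 2(51.39) = 2436
  A: 0 + 1(23.29) = 23.29
  B: 0 + 1(51.39) = 51.39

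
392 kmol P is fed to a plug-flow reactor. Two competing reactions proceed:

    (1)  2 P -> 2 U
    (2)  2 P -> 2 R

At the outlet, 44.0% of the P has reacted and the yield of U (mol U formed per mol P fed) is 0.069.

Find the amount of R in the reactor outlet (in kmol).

Yield of U: 2ξ₁ / 392 = 0.069 → ξ₁ = 13.52 kmol.
Conversion of P: 2ξ₁ + 2ξ₂ = 0.44 × 392 = 172.5 → ξ₂ = 72.72 kmol.
Outlet amounts (n = n₀ + Σ ν·ξ):
  P: 392 − 2(13.52) − 2(72.72) = 219.5
  U: 0 + 2(13.52) = 27.05
  R: 0 + 2(72.72) = 145.4

145 kmol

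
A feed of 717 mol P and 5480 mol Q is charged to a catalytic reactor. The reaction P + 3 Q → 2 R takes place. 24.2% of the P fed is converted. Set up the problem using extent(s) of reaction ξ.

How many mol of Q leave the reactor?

P reacted = 0.242 × 717 = 173.5 mol; ν_P = −1, so ξ = 173.5/1 = 173.5 mol.
Outlet amounts (n = n₀ + ν ξ):
  P: 717 − 1(173.5) = 543.5
  Q: 5480 − 3(173.5) = 4959
  R: 0 + 2(173.5) = 347

4960 mol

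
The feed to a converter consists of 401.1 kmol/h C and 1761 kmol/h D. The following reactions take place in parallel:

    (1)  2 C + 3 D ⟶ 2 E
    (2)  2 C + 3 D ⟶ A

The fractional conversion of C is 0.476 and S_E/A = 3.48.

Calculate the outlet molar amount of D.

Conversion of C: C consumed = 0.476 × 401.1 = 190.9 kmol/h = 2ξ₁ + 2ξ₂.
Selectivity: 2ξ₁ / (1ξ₂) = 3.48 → ξ₁ = 1.74 ξ₂.
Substitute: (2·1.74 + 2) ξ₂ = 190.9 → ξ₂ = 34.84 kmol/h, ξ₁ = 60.62 kmol/h.
Outlet amounts (n = n₀ + Σ ν·ξ):
  C: 401.1 − 2(60.62) − 2(34.84) = 210.2
  D: 1761 − 3(60.62) − 3(34.84) = 1475
  E: 0 + 2(60.62) = 121.2
  A: 0 + 1(34.84) = 34.84

1470 kmol/h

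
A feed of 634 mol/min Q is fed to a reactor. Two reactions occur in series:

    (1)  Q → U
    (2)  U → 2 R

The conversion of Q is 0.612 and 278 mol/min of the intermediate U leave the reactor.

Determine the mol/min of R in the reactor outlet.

Conversion of Q: Q consumed = 1ξ₁ = 0.612 × 634 → ξ₁ = 388 mol/min.
U balance: n_U = 0 + 1ξ₁ − 1ξ₂ = 278 → ξ₂ = (1·388 − 278)/1 = 110 mol/min.
Outlet amounts (n = n₀ + Σ ν·ξ):
  Q: 634 − 1(388) = 246
  U: 0 + 1(388) − 1(110) = 278
  R: 0 + 2(110) = 220

220 mol/min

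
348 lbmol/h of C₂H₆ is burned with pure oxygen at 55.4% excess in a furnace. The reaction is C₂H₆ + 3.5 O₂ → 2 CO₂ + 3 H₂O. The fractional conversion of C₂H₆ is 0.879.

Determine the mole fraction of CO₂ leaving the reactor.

0.256

Stoichiometric O₂ = 3.5 × 348 = 1218 lbmol/h; O₂ fed = 1218 × 1.554 = 1893 lbmol/h.
Fuel reacted = 0.879 × 348 → ξ = 305.9 lbmol/h.
Outlet (n = n₀ + ν ξ):
  C₂H₆: 348 − 1(305.9) = 42.11
  O₂: 1893 − 3.5(305.9) = 822.1
  CO₂: 0 + 2(305.9) = 611.8
  H₂O: 0 + 3(305.9) = 917.7
Total out = 2394 lbmol/h; y_CO₂ = 611.8 / 2394 = 0.2556.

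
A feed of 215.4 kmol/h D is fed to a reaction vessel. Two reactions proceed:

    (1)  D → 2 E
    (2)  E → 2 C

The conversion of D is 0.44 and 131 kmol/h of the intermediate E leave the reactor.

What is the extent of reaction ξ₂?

ξ₂ = 58.6 kmol/h

Conversion of D: D consumed = 1ξ₁ = 0.44 × 215.4 → ξ₁ = 94.78 kmol/h.
E balance: n_E = 0 + 2ξ₁ − 1ξ₂ = 131 → ξ₂ = (2·94.78 − 131)/1 = 58.55 kmol/h.
Outlet amounts (n = n₀ + Σ ν·ξ):
  D: 215.4 − 1(94.78) = 120.6
  E: 0 + 2(94.78) − 1(58.55) = 131
  C: 0 + 2(58.55) = 117.1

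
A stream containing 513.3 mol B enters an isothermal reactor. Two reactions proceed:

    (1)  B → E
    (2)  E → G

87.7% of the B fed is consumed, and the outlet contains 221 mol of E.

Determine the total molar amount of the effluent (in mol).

Conversion of B: B consumed = 1ξ₁ = 0.877 × 513.3 → ξ₁ = 450.2 mol.
E balance: n_E = 0 + 1ξ₁ − 1ξ₂ = 221 → ξ₂ = (1·450.2 − 221)/1 = 229.2 mol.
Outlet amounts (n = n₀ + Σ ν·ξ):
  B: 513.3 − 1(450.2) = 63.14
  E: 0 + 1(450.2) − 1(229.2) = 221
  G: 0 + 1(229.2) = 229.2
Total out = 63.14 + 221 + 229.2 = 513.3 mol.

513 mol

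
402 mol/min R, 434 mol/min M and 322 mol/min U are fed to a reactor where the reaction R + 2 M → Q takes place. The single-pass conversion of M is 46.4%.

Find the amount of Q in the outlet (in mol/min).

101 mol/min

M reacted = 0.464 × 434 = 201.4 mol/min; ν_M = −2, so ξ = 201.4/2 = 100.7 mol/min.
Outlet amounts (n = n₀ + ν ξ):
  R: 402 − 1(100.7) = 301.3
  M: 434 − 2(100.7) = 232.6
  Q: 0 + 1(100.7) = 100.7
  U: 322 (inert)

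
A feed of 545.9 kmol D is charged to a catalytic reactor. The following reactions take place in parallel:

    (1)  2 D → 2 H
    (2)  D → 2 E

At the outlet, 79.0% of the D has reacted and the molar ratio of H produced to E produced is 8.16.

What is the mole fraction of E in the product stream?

Conversion of D: D consumed = 0.79 × 545.9 = 431.3 kmol = 2ξ₁ + 1ξ₂.
Selectivity: 2ξ₁ / (2ξ₂) = 8.16 → ξ₁ = 8.16 ξ₂.
Substitute: (2·8.16 + 1) ξ₂ = 431.3 → ξ₂ = 24.9 kmol, ξ₁ = 203.2 kmol.
Outlet amounts (n = n₀ + Σ ν·ξ):
  D: 545.9 − 2(203.2) − 1(24.9) = 114.6
  H: 0 + 2(203.2) = 406.4
  E: 0 + 2(24.9) = 49.8
Total out = 570.8 kmol; y_E = 49.8 / 570.8 = 0.08724.

0.0872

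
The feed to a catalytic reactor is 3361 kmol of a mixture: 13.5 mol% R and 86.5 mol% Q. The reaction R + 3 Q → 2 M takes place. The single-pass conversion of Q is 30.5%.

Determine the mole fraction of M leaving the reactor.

0.213

Q reacted = 0.305 × 2907 = 886.7 kmol; ν_Q = −3, so ξ = 886.7/3 = 295.6 kmol.
Outlet amounts (n = n₀ + ν ξ):
  R: 453.7 − 1(295.6) = 158.2
  Q: 2907 − 3(295.6) = 2021
  M: 0 + 2(295.6) = 591.1
Total out = 2770 kmol; y_M = 591.1 / 2770 = 0.2134.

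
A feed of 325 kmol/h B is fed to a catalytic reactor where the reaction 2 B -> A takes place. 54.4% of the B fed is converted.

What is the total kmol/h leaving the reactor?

237 kmol/h

B reacted = 0.544 × 325 = 176.8 kmol/h; ν_B = −2, so ξ = 176.8/2 = 88.4 kmol/h.
Outlet amounts (n = n₀ + ν ξ):
  B: 325 − 2(88.4) = 148.2
  A: 0 + 1(88.4) = 88.4
Total out = 148.2 + 88.4 = 236.6 kmol/h.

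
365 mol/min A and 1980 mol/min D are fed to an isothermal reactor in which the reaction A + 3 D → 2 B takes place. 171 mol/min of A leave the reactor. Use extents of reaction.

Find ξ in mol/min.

ξ = 194 mol/min

For A: n = n₀ − 1ξ → 171 = 365 − 1ξ, giving ξ = 194 mol/min.
Outlet amounts (n = n₀ + ν ξ):
  A: 365 − 1(194) = 171
  D: 1980 − 3(194) = 1398
  B: 0 + 2(194) = 388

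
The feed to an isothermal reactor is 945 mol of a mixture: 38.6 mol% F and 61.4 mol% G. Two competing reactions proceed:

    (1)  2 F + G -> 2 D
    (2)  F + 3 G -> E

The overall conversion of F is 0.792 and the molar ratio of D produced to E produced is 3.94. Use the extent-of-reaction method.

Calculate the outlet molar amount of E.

Conversion of F: F consumed = 0.792 × 364.8 = 288.9 mol = 2ξ₁ + 1ξ₂.
Selectivity: 2ξ₁ / (1ξ₂) = 3.94 → ξ₁ = 1.97 ξ₂.
Substitute: (2·1.97 + 1) ξ₂ = 288.9 → ξ₂ = 58.48 mol, ξ₁ = 115.2 mol.
Outlet amounts (n = n₀ + Σ ν·ξ):
  F: 364.8 − 2(115.2) − 1(58.48) = 75.87
  G: 580.2 − 1(115.2) − 3(58.48) = 289.6
  D: 0 + 2(115.2) = 230.4
  E: 0 + 1(58.48) = 58.48

58.5 mol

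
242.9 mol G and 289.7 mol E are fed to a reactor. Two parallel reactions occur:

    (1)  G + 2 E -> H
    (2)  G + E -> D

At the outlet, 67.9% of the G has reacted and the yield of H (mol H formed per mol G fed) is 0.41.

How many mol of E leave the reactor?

25.2 mol

Yield of H: 1ξ₁ / 242.9 = 0.41 → ξ₁ = 99.59 mol.
Conversion of G: 1ξ₁ + 1ξ₂ = 0.679 × 242.9 = 164.9 → ξ₂ = 65.34 mol.
Outlet amounts (n = n₀ + Σ ν·ξ):
  G: 242.9 − 1(99.59) − 1(65.34) = 77.97
  E: 289.7 − 2(99.59) − 1(65.34) = 25.18
  H: 0 + 1(99.59) = 99.59
  D: 0 + 1(65.34) = 65.34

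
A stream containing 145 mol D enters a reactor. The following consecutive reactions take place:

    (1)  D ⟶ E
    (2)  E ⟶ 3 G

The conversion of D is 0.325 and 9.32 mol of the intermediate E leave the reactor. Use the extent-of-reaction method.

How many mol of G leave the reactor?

113 mol

Conversion of D: D consumed = 1ξ₁ = 0.325 × 145 → ξ₁ = 47.12 mol.
E balance: n_E = 0 + 1ξ₁ − 1ξ₂ = 9.32 → ξ₂ = (1·47.12 − 9.32)/1 = 37.8 mol.
Outlet amounts (n = n₀ + Σ ν·ξ):
  D: 145 − 1(47.12) = 97.88
  E: 0 + 1(47.12) − 1(37.8) = 9.32
  G: 0 + 3(37.8) = 113.4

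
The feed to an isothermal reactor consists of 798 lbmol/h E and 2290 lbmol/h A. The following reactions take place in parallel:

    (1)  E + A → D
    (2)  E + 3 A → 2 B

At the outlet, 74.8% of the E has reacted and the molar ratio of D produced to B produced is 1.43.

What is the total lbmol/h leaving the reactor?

2340 lbmol/h

Conversion of E: E consumed = 0.748 × 798 = 596.9 lbmol/h = 1ξ₁ + 1ξ₂.
Selectivity: 1ξ₁ / (2ξ₂) = 1.43 → ξ₁ = 2.86 ξ₂.
Substitute: (1·2.86 + 1) ξ₂ = 596.9 → ξ₂ = 154.6 lbmol/h, ξ₁ = 442.3 lbmol/h.
Outlet amounts (n = n₀ + Σ ν·ξ):
  E: 798 − 1(442.3) − 1(154.6) = 201.1
  A: 2290 − 1(442.3) − 3(154.6) = 1384
  D: 0 + 1(442.3) = 442.3
  B: 0 + 2(154.6) = 309.3
Total out = 201.1 + 1384 + 442.3 + 309.3 = 2336 lbmol/h.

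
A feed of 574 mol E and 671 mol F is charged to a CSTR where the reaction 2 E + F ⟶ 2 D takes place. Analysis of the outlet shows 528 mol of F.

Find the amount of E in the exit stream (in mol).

For F: n = n₀ − 1ξ → 528 = 671 − 1ξ, giving ξ = 143 mol.
Outlet amounts (n = n₀ + ν ξ):
  E: 574 − 2(143) = 288
  F: 671 − 1(143) = 528
  D: 0 + 2(143) = 286

288 mol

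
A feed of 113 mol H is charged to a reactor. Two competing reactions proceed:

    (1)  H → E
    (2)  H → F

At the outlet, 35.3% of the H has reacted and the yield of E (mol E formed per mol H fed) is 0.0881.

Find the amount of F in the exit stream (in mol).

Yield of E: 1ξ₁ / 113 = 0.0881 → ξ₁ = 9.955 mol.
Conversion of H: 1ξ₁ + 1ξ₂ = 0.353 × 113 = 39.89 → ξ₂ = 29.93 mol.
Outlet amounts (n = n₀ + Σ ν·ξ):
  H: 113 − 1(9.955) − 1(29.93) = 73.11
  E: 0 + 1(9.955) = 9.955
  F: 0 + 1(29.93) = 29.93

29.9 mol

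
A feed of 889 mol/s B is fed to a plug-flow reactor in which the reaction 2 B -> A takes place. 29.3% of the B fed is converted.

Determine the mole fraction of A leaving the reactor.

0.172

B reacted = 0.293 × 889 = 260.5 mol/s; ν_B = −2, so ξ = 260.5/2 = 130.2 mol/s.
Outlet amounts (n = n₀ + ν ξ):
  B: 889 − 2(130.2) = 628.5
  A: 0 + 1(130.2) = 130.2
Total out = 758.8 mol/s; y_A = 130.2 / 758.8 = 0.1716.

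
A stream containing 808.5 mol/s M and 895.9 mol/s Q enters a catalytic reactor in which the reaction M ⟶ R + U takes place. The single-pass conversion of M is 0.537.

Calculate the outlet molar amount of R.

434 mol/s

M reacted = 0.537 × 808.5 = 434.2 mol/s; ν_M = −1, so ξ = 434.2/1 = 434.2 mol/s.
Outlet amounts (n = n₀ + ν ξ):
  M: 808.5 − 1(434.2) = 374.3
  R: 0 + 1(434.2) = 434.2
  U: 0 + 1(434.2) = 434.2
  Q: 895.9 (inert)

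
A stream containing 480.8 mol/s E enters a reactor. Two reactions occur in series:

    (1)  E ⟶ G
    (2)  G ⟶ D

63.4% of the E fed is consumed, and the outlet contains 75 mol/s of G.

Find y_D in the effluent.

0.478

Conversion of E: E consumed = 1ξ₁ = 0.634 × 480.8 → ξ₁ = 304.8 mol/s.
G balance: n_G = 0 + 1ξ₁ − 1ξ₂ = 75 → ξ₂ = (1·304.8 − 75)/1 = 229.8 mol/s.
Outlet amounts (n = n₀ + Σ ν·ξ):
  E: 480.8 − 1(304.8) = 176
  G: 0 + 1(304.8) − 1(229.8) = 75
  D: 0 + 1(229.8) = 229.8
Total out = 480.8 mol/s; y_D = 229.8 / 480.8 = 0.478.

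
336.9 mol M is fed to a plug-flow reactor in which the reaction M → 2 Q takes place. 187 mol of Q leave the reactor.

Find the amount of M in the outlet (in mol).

243 mol

For Q: n = n₀ + 2ξ → 187 = 0 + 2ξ, giving ξ = 93.5 mol.
Outlet amounts (n = n₀ + ν ξ):
  M: 336.9 − 1(93.5) = 243.4
  Q: 0 + 2(93.5) = 187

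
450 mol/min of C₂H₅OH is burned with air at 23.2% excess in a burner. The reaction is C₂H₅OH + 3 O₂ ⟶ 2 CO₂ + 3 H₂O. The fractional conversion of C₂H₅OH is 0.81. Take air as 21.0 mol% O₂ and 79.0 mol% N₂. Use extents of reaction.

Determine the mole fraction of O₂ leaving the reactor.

0.0652

Stoichiometric O₂ = 3 × 450 = 1350 mol/min; O₂ fed = 1350 × 1.232 = 1663 mol/min.
N₂ fed = 1663 × 79/21 = 6257 mol/min.
Fuel reacted = 0.81 × 450 → ξ = 364.5 mol/min.
Outlet (n = n₀ + ν ξ):
  C₂H₅OH: 450 − 1(364.5) = 85.5
  O₂: 1663 − 3(364.5) = 569.7
  N₂: 6257 (inert)
  CO₂: 0 + 2(364.5) = 729
  H₂O: 0 + 3(364.5) = 1094
Total out = 8735 mol/min; y_O₂ = 569.7 / 8735 = 0.06522.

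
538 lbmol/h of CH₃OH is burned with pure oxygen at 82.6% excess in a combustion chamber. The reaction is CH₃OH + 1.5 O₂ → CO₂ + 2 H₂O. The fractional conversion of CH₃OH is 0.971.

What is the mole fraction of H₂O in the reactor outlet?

0.46

Stoichiometric O₂ = 1.5 × 538 = 807 lbmol/h; O₂ fed = 807 × 1.826 = 1474 lbmol/h.
Fuel reacted = 0.971 × 538 → ξ = 522.4 lbmol/h.
Outlet (n = n₀ + ν ξ):
  CH₃OH: 538 − 1(522.4) = 15.6
  O₂: 1474 − 1.5(522.4) = 690
  CO₂: 0 + 1(522.4) = 522.4
  H₂O: 0 + 2(522.4) = 1045
Total out = 2273 lbmol/h; y_H₂O = 1045 / 2273 = 0.4597.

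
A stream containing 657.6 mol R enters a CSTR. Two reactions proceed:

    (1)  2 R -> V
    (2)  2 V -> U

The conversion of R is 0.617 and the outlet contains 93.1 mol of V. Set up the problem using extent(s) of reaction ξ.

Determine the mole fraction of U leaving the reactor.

Conversion of R: R consumed = 2ξ₁ = 0.617 × 657.6 → ξ₁ = 202.9 mol.
V balance: n_V = 0 + 1ξ₁ − 2ξ₂ = 93.1 → ξ₂ = (1·202.9 − 93.1)/2 = 54.88 mol.
Outlet amounts (n = n₀ + Σ ν·ξ):
  R: 657.6 − 2(202.9) = 251.9
  V: 0 + 1(202.9) − 2(54.88) = 93.1
  U: 0 + 1(54.88) = 54.88
Total out = 399.8 mol; y_U = 54.88 / 399.8 = 0.1373.

0.137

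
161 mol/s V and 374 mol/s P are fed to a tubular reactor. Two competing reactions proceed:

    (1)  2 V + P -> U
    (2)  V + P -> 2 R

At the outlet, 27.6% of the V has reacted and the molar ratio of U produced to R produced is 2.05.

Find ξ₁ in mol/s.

Conversion of V: V consumed = 0.276 × 161 = 44.44 mol/s = 2ξ₁ + 1ξ₂.
Selectivity: 1ξ₁ / (2ξ₂) = 2.05 → ξ₁ = 4.1 ξ₂.
Substitute: (2·4.1 + 1) ξ₂ = 44.44 → ξ₂ = 4.83 mol/s, ξ₁ = 19.8 mol/s.
Outlet amounts (n = n₀ + Σ ν·ξ):
  V: 161 − 2(19.8) − 1(4.83) = 116.6
  P: 374 − 1(19.8) − 1(4.83) = 349.4
  U: 0 + 1(19.8) = 19.8
  R: 0 + 2(4.83) = 9.66

ξ₁ = 19.8 mol/s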